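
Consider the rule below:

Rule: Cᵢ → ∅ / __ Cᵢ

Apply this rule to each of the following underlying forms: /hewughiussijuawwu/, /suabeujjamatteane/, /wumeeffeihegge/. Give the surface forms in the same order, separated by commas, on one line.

/hewughiussijuawwu/: /ss/ is a geminate; the first /s/ deletes. /ww/ is a geminate; the first /w/ deletes. → [hewughiusijuawu].
/suabeujjamatteane/: /jj/ is a geminate; the first /j/ deletes. /tt/ is a geminate; the first /t/ deletes. → [suabeujamateane].
/wumeeffeihegge/: /ff/ is a geminate; the first /f/ deletes. /gg/ is a geminate; the first /g/ deletes. → [wumeefeihege].

hewughiusijuawu, suabeujamateane, wumeefeihege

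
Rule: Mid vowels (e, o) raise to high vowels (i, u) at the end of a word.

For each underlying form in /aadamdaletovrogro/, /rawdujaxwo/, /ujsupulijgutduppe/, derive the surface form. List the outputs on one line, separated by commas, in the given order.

aadamdaletovrogru, rawdujaxwu, ujsupulijgutduppi

/aadamdaletovrogro/: /o/ is a mid vowel in word-final position, so it raises to [u]. → [aadamdaletovrogru].
/rawdujaxwo/: /o/ is a mid vowel in word-final position, so it raises to [u]. → [rawdujaxwu].
/ujsupulijgutduppe/: /e/ is a mid vowel in word-final position, so it raises to [i]. → [ujsupulijgutduppi].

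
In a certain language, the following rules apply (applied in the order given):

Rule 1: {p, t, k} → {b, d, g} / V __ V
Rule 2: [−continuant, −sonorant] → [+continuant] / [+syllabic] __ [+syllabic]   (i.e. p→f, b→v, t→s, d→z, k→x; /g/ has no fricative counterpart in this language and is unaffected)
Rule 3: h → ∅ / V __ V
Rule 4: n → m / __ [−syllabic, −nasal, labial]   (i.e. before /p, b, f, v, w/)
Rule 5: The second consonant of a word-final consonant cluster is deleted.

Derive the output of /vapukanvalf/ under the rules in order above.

Rule 1 (intervocalic voicing): /p/ is a voiceless stop between vowels /a/ and /u/, so it voices to [b]. /k/ is a voiceless stop between vowels /u/ and /a/, so it voices to [g]. /vapukanvalf/ → vabuganvalf.
Rule 2 (intervocalic spirantization): /b/ is a stop between vowels /a/ and /u/, so it spirantizes to the fricative [v]. /vabuganvalf/ → vavuganvalf.
Rule 3 (intervocalic h-deletion): no segment meets the environment; /vavuganvalf/ is unchanged.
Rule 4 (nasal place assimilation): /n/ precedes the labial consonant /v/, so it assimilates in place to [m]. /vavuganvalf/ → vavugamvalf.
Rule 5 (final cluster simplification): /f/ is the second consonant of a word-final cluster /lf/, so it deletes. /vavugamvalf/ → vavugamval.

vavugamval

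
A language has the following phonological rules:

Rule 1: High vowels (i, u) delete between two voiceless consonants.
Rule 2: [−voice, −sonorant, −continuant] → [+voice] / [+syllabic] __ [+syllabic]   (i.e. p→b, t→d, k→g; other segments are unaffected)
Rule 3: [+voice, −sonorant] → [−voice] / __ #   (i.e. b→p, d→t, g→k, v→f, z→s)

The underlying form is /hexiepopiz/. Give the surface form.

hexiebobis

Rule 1 (high vowel syncope): no segment meets the environment; /hexiepopiz/ is unchanged.
Rule 2 (intervocalic voicing): /p/ is a voiceless stop between vowels /e/ and /o/, so it voices to [b]. /p/ is a voiceless stop between vowels /o/ and /i/, so it voices to [b]. /hexiepopiz/ → hexiebobiz.
Rule 3 (final devoicing): /z/ is a voiced obstruent in word-final position, so it devoices to [s]. /hexiebobiz/ → hexiebobis.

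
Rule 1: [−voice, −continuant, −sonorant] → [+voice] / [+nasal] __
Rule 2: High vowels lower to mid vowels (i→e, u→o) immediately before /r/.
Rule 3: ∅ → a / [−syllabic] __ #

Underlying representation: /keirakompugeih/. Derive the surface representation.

Rule 1 (post-nasal voicing): /p/ is a voiceless stop immediately after the nasal /m/, so it voices to [b]. /keirakompugeih/ → keirakombugeih.
Rule 2 (pre-rhotic lowering): /i/ is a high vowel immediately before /r/, so it lowers to [e]. /keirakombugeih/ → keerakombugeih.
Rule 3 (final a-epenthesis): the form ends in the consonant /h/, so [a] is inserted word-finally. /keerakombugeih/ → keerakombugeiha.

keerakombugeiha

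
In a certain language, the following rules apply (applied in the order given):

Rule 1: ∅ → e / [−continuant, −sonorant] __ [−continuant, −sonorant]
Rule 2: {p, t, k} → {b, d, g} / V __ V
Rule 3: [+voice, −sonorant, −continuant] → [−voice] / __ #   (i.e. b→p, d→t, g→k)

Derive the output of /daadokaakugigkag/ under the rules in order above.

Rule 1 (stop-cluster e-epenthesis): /g/ and /k/ form a stop–stop cluster, so [e] is inserted between them. /daadokaakugigkag/ → daadokaakugigekag.
Rule 2 (intervocalic voicing): /k/ is a voiceless stop between vowels /o/ and /a/, so it voices to [g]. /k/ is a voiceless stop between vowels /a/ and /u/, so it voices to [g]. /k/ is a voiceless stop between vowels /e/ and /a/, so it voices to [g]. /daadokaakugigekag/ → daadogaagugigegag.
Rule 3 (final devoicing): /g/ is a voiced stop in word-final position, so it devoices to [k]. /daadogaagugigegag/ → daadogaagugigegak.

daadogaagugigegak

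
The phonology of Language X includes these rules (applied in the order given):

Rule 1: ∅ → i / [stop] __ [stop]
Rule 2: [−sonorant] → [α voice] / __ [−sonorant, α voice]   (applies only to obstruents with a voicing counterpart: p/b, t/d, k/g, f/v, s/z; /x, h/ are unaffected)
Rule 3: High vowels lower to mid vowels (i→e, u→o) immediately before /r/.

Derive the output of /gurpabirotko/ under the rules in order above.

gorpaberotiko

Rule 1 (stop-cluster i-epenthesis): /t/ and /k/ form a stop–stop cluster, so [i] is inserted between them. /gurpabirotko/ → gurpabirotiko.
Rule 2 (regressive voicing assimilation): no segment meets the environment; /gurpabirotiko/ is unchanged.
Rule 3 (pre-rhotic lowering): /u/ is a high vowel immediately before /r/, so it lowers to [o]. /i/ is a high vowel immediately before /r/, so it lowers to [e]. /gurpabirotiko/ → gorpaberotiko.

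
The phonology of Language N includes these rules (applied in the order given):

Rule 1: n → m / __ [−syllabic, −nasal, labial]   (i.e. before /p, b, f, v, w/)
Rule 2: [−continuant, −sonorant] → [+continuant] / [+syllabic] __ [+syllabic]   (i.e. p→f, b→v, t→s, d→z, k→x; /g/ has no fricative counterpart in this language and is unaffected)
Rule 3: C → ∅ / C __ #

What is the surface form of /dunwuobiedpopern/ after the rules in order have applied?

Rule 1 (nasal place assimilation): /n/ precedes the labial consonant /w/, so it assimilates in place to [m]. /dunwuobiedpopern/ → dumwuobiedpopern.
Rule 2 (intervocalic spirantization): /b/ is a stop between vowels /o/ and /i/, so it spirantizes to the fricative [v]. /p/ is a stop between vowels /o/ and /e/, so it spirantizes to the fricative [f]. /dumwuobiedpopern/ → dumwuoviedpofern.
Rule 3 (final cluster simplification): /n/ is the second consonant of a word-final cluster /rn/, so it deletes. /dumwuoviedpofern/ → dumwuoviedpofer.

dumwuoviedpofer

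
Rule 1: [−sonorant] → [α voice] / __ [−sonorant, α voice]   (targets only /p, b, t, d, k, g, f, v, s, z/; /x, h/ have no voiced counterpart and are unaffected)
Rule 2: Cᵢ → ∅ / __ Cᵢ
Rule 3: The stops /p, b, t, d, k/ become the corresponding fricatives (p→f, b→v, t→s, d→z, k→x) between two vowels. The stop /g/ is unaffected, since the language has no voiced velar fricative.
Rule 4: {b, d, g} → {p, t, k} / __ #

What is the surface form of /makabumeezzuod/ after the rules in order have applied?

maxavumeezuot

Rule 1 (regressive voicing assimilation): no segment meets the environment; /makabumeezzuod/ is unchanged.
Rule 2 (degemination): /zz/ is a geminate; the first /z/ deletes. /makabumeezzuod/ → makabumeezuod.
Rule 3 (intervocalic spirantization): /k/ is a stop between vowels /a/ and /a/, so it spirantizes to the fricative [x]. /b/ is a stop between vowels /a/ and /u/, so it spirantizes to the fricative [v]. /makabumeezuod/ → maxavumeezuod.
Rule 4 (final devoicing): /d/ is a voiced stop in word-final position, so it devoices to [t]. /maxavumeezuod/ → maxavumeezuot.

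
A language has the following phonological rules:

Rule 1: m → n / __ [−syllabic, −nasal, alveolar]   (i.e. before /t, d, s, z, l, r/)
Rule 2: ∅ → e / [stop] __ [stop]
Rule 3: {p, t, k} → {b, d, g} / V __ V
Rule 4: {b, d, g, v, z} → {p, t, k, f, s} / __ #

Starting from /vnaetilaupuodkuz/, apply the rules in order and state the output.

vnaedilaubuodegus

Rule 1 (nasal place assimilation): no segment meets the environment; /vnaetilaupuodkuz/ is unchanged.
Rule 2 (stop-cluster e-epenthesis): /d/ and /k/ form a stop–stop cluster, so [e] is inserted between them. /vnaetilaupuodkuz/ → vnaetilaupuodekuz.
Rule 3 (intervocalic voicing): /t/ is a voiceless stop between vowels /e/ and /i/, so it voices to [d]. /p/ is a voiceless stop between vowels /u/ and /u/, so it voices to [b]. /k/ is a voiceless stop between vowels /e/ and /u/, so it voices to [g]. /vnaetilaupuodekuz/ → vnaedilaubuodeguz.
Rule 4 (final devoicing): /z/ is a voiced obstruent in word-final position, so it devoices to [s]. /vnaedilaubuodeguz/ → vnaedilaubuodegus.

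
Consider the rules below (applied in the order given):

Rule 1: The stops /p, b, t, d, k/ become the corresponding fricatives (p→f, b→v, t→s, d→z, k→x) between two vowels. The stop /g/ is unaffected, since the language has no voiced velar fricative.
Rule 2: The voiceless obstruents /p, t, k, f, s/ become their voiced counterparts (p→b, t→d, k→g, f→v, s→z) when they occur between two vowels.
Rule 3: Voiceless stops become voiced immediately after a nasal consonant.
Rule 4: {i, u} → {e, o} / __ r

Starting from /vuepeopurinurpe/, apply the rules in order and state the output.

vueveovorinorpe

Rule 1 (intervocalic spirantization): /p/ is a stop between vowels /e/ and /e/, so it spirantizes to the fricative [f]. /p/ is a stop between vowels /o/ and /u/, so it spirantizes to the fricative [f]. /vuepeopurinurpe/ → vuefeofurinurpe.
Rule 2 (intervocalic voicing): /f/ is a voiceless obstruent between vowels /e/ and /e/, so it voices to [v]. /f/ is a voiceless obstruent between vowels /o/ and /u/, so it voices to [v]. /vuefeofurinurpe/ → vueveovurinurpe.
Rule 3 (post-nasal voicing): no segment meets the environment; /vueveovurinurpe/ is unchanged.
Rule 4 (pre-rhotic lowering): /u/ is a high vowel immediately before /r/, so it lowers to [o]. /u/ is a high vowel immediately before /r/, so it lowers to [o]. /vueveovurinurpe/ → vueveovorinorpe.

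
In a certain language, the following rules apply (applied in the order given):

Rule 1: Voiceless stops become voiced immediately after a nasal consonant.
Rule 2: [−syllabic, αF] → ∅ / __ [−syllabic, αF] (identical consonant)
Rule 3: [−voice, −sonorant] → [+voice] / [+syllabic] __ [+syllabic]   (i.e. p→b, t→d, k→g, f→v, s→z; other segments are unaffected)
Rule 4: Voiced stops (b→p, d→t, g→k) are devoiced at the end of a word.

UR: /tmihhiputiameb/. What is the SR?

tmihibudiamep

Rule 1 (post-nasal voicing): no segment meets the environment; /tmihhiputiameb/ is unchanged.
Rule 2 (degemination): /hh/ is a geminate; the first /h/ deletes. /tmihhiputiameb/ → tmihiputiameb.
Rule 3 (intervocalic voicing): /p/ is a voiceless obstruent between vowels /i/ and /u/, so it voices to [b]. /t/ is a voiceless obstruent between vowels /u/ and /i/, so it voices to [d]. /tmihiputiameb/ → tmihibudiameb.
Rule 4 (final devoicing): /b/ is a voiced stop in word-final position, so it devoices to [p]. /tmihibudiameb/ → tmihibudiamep.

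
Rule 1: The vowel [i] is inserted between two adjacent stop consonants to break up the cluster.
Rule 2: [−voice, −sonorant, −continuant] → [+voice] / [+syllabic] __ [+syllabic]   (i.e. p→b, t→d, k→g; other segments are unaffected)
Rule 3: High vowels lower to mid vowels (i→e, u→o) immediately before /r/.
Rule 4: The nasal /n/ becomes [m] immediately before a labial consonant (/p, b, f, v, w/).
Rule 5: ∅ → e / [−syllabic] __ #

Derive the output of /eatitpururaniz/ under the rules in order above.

eadidibororanize

Rule 1 (stop-cluster i-epenthesis): /t/ and /p/ form a stop–stop cluster, so [i] is inserted between them. /eatitpururaniz/ → eatitipururaniz.
Rule 2 (intervocalic voicing): /t/ is a voiceless stop between vowels /a/ and /i/, so it voices to [d]. /t/ is a voiceless stop between vowels /i/ and /i/, so it voices to [d]. /p/ is a voiceless stop between vowels /i/ and /u/, so it voices to [b]. /eatitipururaniz/ → eadidibururaniz.
Rule 3 (pre-rhotic lowering): /u/ is a high vowel immediately before /r/, so it lowers to [o]. /u/ is a high vowel immediately before /r/, so it lowers to [o]. /eadidibururaniz/ → eadidibororaniz.
Rule 4 (nasal place assimilation): no segment meets the environment; /eadidibororaniz/ is unchanged.
Rule 5 (final e-epenthesis): the form ends in the consonant /z/, so [e] is inserted word-finally. /eadidibororaniz/ → eadidibororanize.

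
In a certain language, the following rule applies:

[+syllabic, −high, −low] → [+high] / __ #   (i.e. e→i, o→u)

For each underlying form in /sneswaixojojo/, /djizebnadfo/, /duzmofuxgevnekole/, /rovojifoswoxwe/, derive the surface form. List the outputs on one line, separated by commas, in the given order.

/sneswaixojojo/: /o/ is a mid vowel in word-final position, so it raises to [u]. → [sneswaixojoju].
/djizebnadfo/: /o/ is a mid vowel in word-final position, so it raises to [u]. → [djizebnadfu].
/duzmofuxgevnekole/: /e/ is a mid vowel in word-final position, so it raises to [i]. → [duzmofuxgevnekoli].
/rovojifoswoxwe/: /e/ is a mid vowel in word-final position, so it raises to [i]. → [rovojifoswoxwi].

sneswaixojoju, djizebnadfu, duzmofuxgevnekoli, rovojifoswoxwi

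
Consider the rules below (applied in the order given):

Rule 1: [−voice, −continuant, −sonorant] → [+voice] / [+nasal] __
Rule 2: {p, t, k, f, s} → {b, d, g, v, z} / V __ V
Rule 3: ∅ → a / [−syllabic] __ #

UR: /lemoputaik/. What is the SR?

Rule 1 (post-nasal voicing): no segment meets the environment; /lemoputaik/ is unchanged.
Rule 2 (intervocalic voicing): /p/ is a voiceless obstruent between vowels /o/ and /u/, so it voices to [b]. /t/ is a voiceless obstruent between vowels /u/ and /a/, so it voices to [d]. /lemoputaik/ → lemobudaik.
Rule 3 (final a-epenthesis): the form ends in the consonant /k/, so [a] is inserted word-finally. /lemobudaik/ → lemobudaika.

lemobudaika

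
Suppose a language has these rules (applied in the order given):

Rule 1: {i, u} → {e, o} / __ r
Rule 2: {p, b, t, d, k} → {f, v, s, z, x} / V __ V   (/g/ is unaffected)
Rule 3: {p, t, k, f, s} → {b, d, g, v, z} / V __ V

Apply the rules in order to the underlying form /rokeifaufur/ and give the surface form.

roxeivauvor

Rule 1 (pre-rhotic lowering): /u/ is a high vowel immediately before /r/, so it lowers to [o]. /rokeifaufur/ → rokeifaufor.
Rule 2 (intervocalic spirantization): /k/ is a stop between vowels /o/ and /e/, so it spirantizes to the fricative [x]. /rokeifaufor/ → roxeifaufor.
Rule 3 (intervocalic voicing): /f/ is a voiceless obstruent between vowels /i/ and /a/, so it voices to [v]. /f/ is a voiceless obstruent between vowels /u/ and /o/, so it voices to [v]. /roxeifaufor/ → roxeivauvor.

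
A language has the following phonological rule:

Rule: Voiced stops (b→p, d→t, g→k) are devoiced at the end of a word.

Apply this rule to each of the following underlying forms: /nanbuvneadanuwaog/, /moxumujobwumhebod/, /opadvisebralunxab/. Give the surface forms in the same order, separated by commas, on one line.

nanbuvneadanuwaok, moxumujobwumhebot, opadvisebralunxap

/nanbuvneadanuwaog/: /g/ is a voiced stop in word-final position, so it devoices to [k]. → [nanbuvneadanuwaok].
/moxumujobwumhebod/: /d/ is a voiced stop in word-final position, so it devoices to [t]. → [moxumujobwumhebot].
/opadvisebralunxab/: /b/ is a voiced stop in word-final position, so it devoices to [p]. → [opadvisebralunxap].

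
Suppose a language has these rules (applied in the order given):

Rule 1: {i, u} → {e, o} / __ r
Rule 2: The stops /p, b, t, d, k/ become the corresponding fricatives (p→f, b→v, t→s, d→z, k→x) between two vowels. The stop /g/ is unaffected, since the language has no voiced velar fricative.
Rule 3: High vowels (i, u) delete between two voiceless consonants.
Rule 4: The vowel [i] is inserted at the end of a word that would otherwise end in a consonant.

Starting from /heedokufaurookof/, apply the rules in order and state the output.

heezoxfaorooxofi

Rule 1 (pre-rhotic lowering): /u/ is a high vowel immediately before /r/, so it lowers to [o]. /heedokufaurookof/ → heedokufaorookof.
Rule 2 (intervocalic spirantization): /d/ is a stop between vowels /e/ and /o/, so it spirantizes to the fricative [z]. /k/ is a stop between vowels /o/ and /u/, so it spirantizes to the fricative [x]. /k/ is a stop between vowels /o/ and /o/, so it spirantizes to the fricative [x]. /heedokufaorookof/ → heezoxufaorooxof.
Rule 3 (high vowel syncope): /u/ is a high vowel flanked by voiceless consonants /x/ and /f/, so it deletes. /heezoxufaorooxof/ → heezoxfaorooxof.
Rule 4 (final i-epenthesis): the form ends in the consonant /f/, so [i] is inserted word-finally. /heezoxfaorooxof/ → heezoxfaorooxofi.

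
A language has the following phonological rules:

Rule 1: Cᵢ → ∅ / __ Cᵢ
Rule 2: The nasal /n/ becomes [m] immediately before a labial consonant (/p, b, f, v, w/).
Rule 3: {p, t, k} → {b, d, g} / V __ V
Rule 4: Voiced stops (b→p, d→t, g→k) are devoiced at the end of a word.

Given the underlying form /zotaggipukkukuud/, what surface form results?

zodagibuguguut

Rule 1 (degemination): /gg/ is a geminate; the first /g/ deletes. /kk/ is a geminate; the first /k/ deletes. /zotaggipukkukuud/ → zotagipukukuud.
Rule 2 (nasal place assimilation): no segment meets the environment; /zotagipukukuud/ is unchanged.
Rule 3 (intervocalic voicing): /t/ is a voiceless stop between vowels /o/ and /a/, so it voices to [d]. /p/ is a voiceless stop between vowels /i/ and /u/, so it voices to [b]. /k/ is a voiceless stop between vowels /u/ and /u/, so it voices to [g]. /k/ is a voiceless stop between vowels /u/ and /u/, so it voices to [g]. /zotagipukukuud/ → zodagibuguguud.
Rule 4 (final devoicing): /d/ is a voiced stop in word-final position, so it devoices to [t]. /zodagibuguguud/ → zodagibuguguut.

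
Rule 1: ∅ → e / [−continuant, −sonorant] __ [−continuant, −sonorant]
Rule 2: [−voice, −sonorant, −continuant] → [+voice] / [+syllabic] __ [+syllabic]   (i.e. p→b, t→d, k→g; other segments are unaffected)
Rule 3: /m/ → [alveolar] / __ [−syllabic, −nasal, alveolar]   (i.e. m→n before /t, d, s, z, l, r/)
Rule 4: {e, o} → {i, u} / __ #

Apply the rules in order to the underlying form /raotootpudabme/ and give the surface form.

Rule 1 (stop-cluster e-epenthesis): /t/ and /p/ form a stop–stop cluster, so [e] is inserted between them. /raotootpudabme/ → raotootepudabme.
Rule 2 (intervocalic voicing): /t/ is a voiceless stop between vowels /o/ and /o/, so it voices to [d]. /t/ is a voiceless stop between vowels /o/ and /e/, so it voices to [d]. /p/ is a voiceless stop between vowels /e/ and /u/, so it voices to [b]. /raotootepudabme/ → raodoodebudabme.
Rule 3 (nasal place assimilation): no segment meets the environment; /raodoodebudabme/ is unchanged.
Rule 4 (final vowel raising): /e/ is a mid vowel in word-final position, so it raises to [i]. /raodoodebudabme/ → raodoodebudabmi.

raodoodebudabmi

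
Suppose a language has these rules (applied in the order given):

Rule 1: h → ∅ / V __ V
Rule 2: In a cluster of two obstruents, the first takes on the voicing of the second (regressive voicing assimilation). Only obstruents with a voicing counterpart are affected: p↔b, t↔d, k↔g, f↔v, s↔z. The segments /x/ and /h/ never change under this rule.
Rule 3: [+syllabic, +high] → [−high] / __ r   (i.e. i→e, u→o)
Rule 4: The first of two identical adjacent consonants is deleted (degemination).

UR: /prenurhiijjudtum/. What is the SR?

prenorhiijutum

Rule 1 (intervocalic h-deletion): no segment meets the environment; /prenurhiijjudtum/ is unchanged.
Rule 2 (regressive voicing assimilation): /d/ precedes the voiceless obstruent /t/, so it devoices to [t] by assimilation. /prenurhiijjudtum/ → prenurhiijjuttum.
Rule 3 (pre-rhotic lowering): /u/ is a high vowel immediately before /r/, so it lowers to [o]. /prenurhiijjuttum/ → prenorhiijjuttum.
Rule 4 (degemination): /jj/ is a geminate; the first /j/ deletes. /tt/ is a geminate; the first /t/ deletes. /prenorhiijjuttum/ → prenorhiijutum.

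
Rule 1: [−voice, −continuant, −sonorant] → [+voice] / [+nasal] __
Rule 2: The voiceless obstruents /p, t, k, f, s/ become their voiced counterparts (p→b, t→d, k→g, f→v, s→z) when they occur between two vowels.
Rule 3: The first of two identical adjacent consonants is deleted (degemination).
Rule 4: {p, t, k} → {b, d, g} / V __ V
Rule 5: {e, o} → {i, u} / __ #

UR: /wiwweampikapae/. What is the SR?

Rule 1 (post-nasal voicing): /p/ is a voiceless stop immediately after the nasal /m/, so it voices to [b]. /wiwweampikapae/ → wiwweambikapae.
Rule 2 (intervocalic voicing): /k/ is a voiceless obstruent between vowels /i/ and /a/, so it voices to [g]. /p/ is a voiceless obstruent between vowels /a/ and /a/, so it voices to [b]. /wiwweambikapae/ → wiwweambigabae.
Rule 3 (degemination): /ww/ is a geminate; the first /w/ deletes. /wiwweambigabae/ → wiweambigabae.
Rule 4 (intervocalic voicing): no segment meets the environment; /wiweambigabae/ is unchanged.
Rule 5 (final vowel raising): /e/ is a mid vowel in word-final position, so it raises to [i]. /wiweambigabae/ → wiweambigabai.

wiweambigabai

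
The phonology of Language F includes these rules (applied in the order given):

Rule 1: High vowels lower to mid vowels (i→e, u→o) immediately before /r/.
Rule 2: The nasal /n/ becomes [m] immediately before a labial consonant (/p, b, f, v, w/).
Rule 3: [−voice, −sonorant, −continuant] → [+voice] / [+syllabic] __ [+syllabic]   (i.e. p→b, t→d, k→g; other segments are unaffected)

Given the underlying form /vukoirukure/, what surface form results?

Rule 1 (pre-rhotic lowering): /i/ is a high vowel immediately before /r/, so it lowers to [e]. /u/ is a high vowel immediately before /r/, so it lowers to [o]. /vukoirukure/ → vukoerukore.
Rule 2 (nasal place assimilation): no segment meets the environment; /vukoerukore/ is unchanged.
Rule 3 (intervocalic voicing): /k/ is a voiceless stop between vowels /u/ and /o/, so it voices to [g]. /k/ is a voiceless stop between vowels /u/ and /o/, so it voices to [g]. /vukoerukore/ → vugoerugore.

vugoerugore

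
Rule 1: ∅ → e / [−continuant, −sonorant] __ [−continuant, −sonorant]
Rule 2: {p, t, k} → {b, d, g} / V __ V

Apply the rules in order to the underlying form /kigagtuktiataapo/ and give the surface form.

Rule 1 (stop-cluster e-epenthesis): /g/ and /t/ form a stop–stop cluster, so [e] is inserted between them. /k/ and /t/ form a stop–stop cluster, so [e] is inserted between them. /kigagtuktiataapo/ → kigagetuketiataapo.
Rule 2 (intervocalic voicing): /t/ is a voiceless stop between vowels /e/ and /u/, so it voices to [d]. /k/ is a voiceless stop between vowels /u/ and /e/, so it voices to [g]. /t/ is a voiceless stop between vowels /e/ and /i/, so it voices to [d]. /t/ is a voiceless stop between vowels /a/ and /a/, so it voices to [d]. /p/ is a voiceless stop between vowels /a/ and /o/, so it voices to [b]. /kigagetuketiataapo/ → kigagedugediadaabo.

kigagedugediadaabo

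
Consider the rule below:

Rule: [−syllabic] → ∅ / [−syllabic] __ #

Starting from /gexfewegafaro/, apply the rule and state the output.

gexfewegafaro

No segment of /gexfewegafaro/ meets the structural description of the rule, so the form surfaces unchanged.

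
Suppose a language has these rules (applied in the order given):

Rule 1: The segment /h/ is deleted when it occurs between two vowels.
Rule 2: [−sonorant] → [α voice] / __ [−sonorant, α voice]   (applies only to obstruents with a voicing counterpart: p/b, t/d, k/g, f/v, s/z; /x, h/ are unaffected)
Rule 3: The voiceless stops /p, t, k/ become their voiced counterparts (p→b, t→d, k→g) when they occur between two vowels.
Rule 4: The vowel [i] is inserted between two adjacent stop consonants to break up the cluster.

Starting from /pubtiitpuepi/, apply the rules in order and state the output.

pupitiitipuebi

Rule 1 (intervocalic h-deletion): no segment meets the environment; /pubtiitpuepi/ is unchanged.
Rule 2 (regressive voicing assimilation): /b/ precedes the voiceless obstruent /t/, so it devoices to [p] by assimilation. /pubtiitpuepi/ → puptiitpuepi.
Rule 3 (intervocalic voicing): /p/ is a voiceless stop between vowels /e/ and /i/, so it voices to [b]. /puptiitpuepi/ → puptiitpuebi.
Rule 4 (stop-cluster i-epenthesis): /p/ and /t/ form a stop–stop cluster, so [i] is inserted between them. /t/ and /p/ form a stop–stop cluster, so [i] is inserted between them. /puptiitpuebi/ → pupitiitipuebi.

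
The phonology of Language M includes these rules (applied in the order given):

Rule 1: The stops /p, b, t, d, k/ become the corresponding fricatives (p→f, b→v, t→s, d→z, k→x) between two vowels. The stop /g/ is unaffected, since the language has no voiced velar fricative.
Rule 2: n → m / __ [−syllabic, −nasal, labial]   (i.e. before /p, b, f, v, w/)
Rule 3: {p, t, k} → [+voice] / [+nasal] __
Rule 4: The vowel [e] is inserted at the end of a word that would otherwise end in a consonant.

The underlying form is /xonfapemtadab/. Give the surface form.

xomfafemdazabe

Rule 1 (intervocalic spirantization): /p/ is a stop between vowels /a/ and /e/, so it spirantizes to the fricative [f]. /d/ is a stop between vowels /a/ and /a/, so it spirantizes to the fricative [z]. /xonfapemtadab/ → xonfafemtazab.
Rule 2 (nasal place assimilation): /n/ precedes the labial consonant /f/, so it assimilates in place to [m]. /xonfafemtazab/ → xomfafemtazab.
Rule 3 (post-nasal voicing): /t/ is a voiceless stop immediately after the nasal /m/, so it voices to [d]. /xomfafemtazab/ → xomfafemdazab.
Rule 4 (final e-epenthesis): the form ends in the consonant /b/, so [e] is inserted word-finally. /xomfafemdazab/ → xomfafemdazabe.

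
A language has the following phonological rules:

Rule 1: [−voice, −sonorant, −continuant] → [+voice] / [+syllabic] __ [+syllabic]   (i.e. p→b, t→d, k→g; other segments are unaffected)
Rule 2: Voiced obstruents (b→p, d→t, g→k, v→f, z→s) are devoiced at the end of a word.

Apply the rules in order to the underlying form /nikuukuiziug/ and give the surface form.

Rule 1 (intervocalic voicing): /k/ is a voiceless stop between vowels /i/ and /u/, so it voices to [g]. /k/ is a voiceless stop between vowels /u/ and /u/, so it voices to [g]. /nikuukuiziug/ → niguuguiziug.
Rule 2 (final devoicing): /g/ is a voiced obstruent in word-final position, so it devoices to [k]. /niguuguiziug/ → niguuguiziuk.

niguuguiziuk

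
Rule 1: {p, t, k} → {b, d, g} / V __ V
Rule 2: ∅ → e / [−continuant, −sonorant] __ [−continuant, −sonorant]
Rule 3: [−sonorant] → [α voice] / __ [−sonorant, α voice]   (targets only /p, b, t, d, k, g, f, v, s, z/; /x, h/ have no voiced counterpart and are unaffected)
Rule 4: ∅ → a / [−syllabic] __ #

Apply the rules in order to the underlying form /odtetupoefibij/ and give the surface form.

Rule 1 (intervocalic voicing): /t/ is a voiceless stop between vowels /e/ and /u/, so it voices to [d]. /p/ is a voiceless stop between vowels /u/ and /o/, so it voices to [b]. /odtetupoefibij/ → odteduboefibij.
Rule 2 (stop-cluster e-epenthesis): /d/ and /t/ form a stop–stop cluster, so [e] is inserted between them. /odteduboefibij/ → odeteduboefibij.
Rule 3 (regressive voicing assimilation): no segment meets the environment; /odeteduboefibij/ is unchanged.
Rule 4 (final a-epenthesis): the form ends in the consonant /j/, so [a] is inserted word-finally. /odeteduboefibij/ → odeteduboefibija.

odeteduboefibija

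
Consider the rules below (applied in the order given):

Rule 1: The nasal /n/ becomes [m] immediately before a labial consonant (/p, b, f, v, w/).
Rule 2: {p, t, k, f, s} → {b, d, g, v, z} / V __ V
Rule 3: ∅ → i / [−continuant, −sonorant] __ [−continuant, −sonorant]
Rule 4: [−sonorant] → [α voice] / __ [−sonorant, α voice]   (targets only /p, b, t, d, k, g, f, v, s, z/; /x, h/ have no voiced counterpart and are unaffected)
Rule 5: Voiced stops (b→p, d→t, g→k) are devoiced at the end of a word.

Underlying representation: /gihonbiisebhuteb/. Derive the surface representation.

gihombiizephudep

Rule 1 (nasal place assimilation): /n/ precedes the labial consonant /b/, so it assimilates in place to [m]. /gihonbiisebhuteb/ → gihombiisebhuteb.
Rule 2 (intervocalic voicing): /s/ is a voiceless obstruent between vowels /i/ and /e/, so it voices to [z]. /t/ is a voiceless obstruent between vowels /u/ and /e/, so it voices to [d]. /gihombiisebhuteb/ → gihombiizebhudeb.
Rule 3 (stop-cluster i-epenthesis): no segment meets the environment; /gihombiizebhudeb/ is unchanged.
Rule 4 (regressive voicing assimilation): /b/ precedes the voiceless obstruent /h/, so it devoices to [p] by assimilation. /gihombiizebhudeb/ → gihombiizephudeb.
Rule 5 (final devoicing): /b/ is a voiced stop in word-final position, so it devoices to [p]. /gihombiizephudeb/ → gihombiizephudep.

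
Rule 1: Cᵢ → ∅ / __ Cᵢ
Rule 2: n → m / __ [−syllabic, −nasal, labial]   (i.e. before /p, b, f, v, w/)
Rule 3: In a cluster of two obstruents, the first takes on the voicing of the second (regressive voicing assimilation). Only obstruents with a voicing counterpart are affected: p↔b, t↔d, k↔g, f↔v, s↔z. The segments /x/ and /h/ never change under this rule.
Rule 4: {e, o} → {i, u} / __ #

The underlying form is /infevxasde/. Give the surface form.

Rule 1 (degemination): no segment meets the environment; /infevxasde/ is unchanged.
Rule 2 (nasal place assimilation): /n/ precedes the labial consonant /f/, so it assimilates in place to [m]. /infevxasde/ → imfevxasde.
Rule 3 (regressive voicing assimilation): /v/ precedes the voiceless obstruent /x/, so it devoices to [f] by assimilation. /s/ precedes the voiced obstruent /d/, so it voices to [z] by assimilation. /imfevxasde/ → imfefxazde.
Rule 4 (final vowel raising): /e/ is a mid vowel in word-final position, so it raises to [i]. /imfefxazde/ → imfefxazdi.

imfefxazdi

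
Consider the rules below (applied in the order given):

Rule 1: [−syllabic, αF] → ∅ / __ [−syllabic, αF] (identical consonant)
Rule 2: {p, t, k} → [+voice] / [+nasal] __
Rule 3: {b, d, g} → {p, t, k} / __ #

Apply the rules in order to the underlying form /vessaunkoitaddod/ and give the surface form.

Rule 1 (degemination): /ss/ is a geminate; the first /s/ deletes. /dd/ is a geminate; the first /d/ deletes. /vessaunkoitaddod/ → vesaunkoitadod.
Rule 2 (post-nasal voicing): /k/ is a voiceless stop immediately after the nasal /n/, so it voices to [g]. /vesaunkoitadod/ → vesaungoitadod.
Rule 3 (final devoicing): /d/ is a voiced stop in word-final position, so it devoices to [t]. /vesaungoitadod/ → vesaungoitadot.

vesaungoitadot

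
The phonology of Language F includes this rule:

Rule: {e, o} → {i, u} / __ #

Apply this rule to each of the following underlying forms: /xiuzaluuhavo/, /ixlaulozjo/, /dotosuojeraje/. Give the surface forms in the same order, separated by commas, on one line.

xiuzaluuhavu, ixlaulozju, dotosuojeraji

/xiuzaluuhavo/: /o/ is a mid vowel in word-final position, so it raises to [u]. → [xiuzaluuhavu].
/ixlaulozjo/: /o/ is a mid vowel in word-final position, so it raises to [u]. → [ixlaulozju].
/dotosuojeraje/: /e/ is a mid vowel in word-final position, so it raises to [i]. → [dotosuojeraji].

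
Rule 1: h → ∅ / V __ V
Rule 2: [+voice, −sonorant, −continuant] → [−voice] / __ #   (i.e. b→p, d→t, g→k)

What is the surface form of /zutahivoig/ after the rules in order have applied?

Rule 1 (intervocalic h-deletion): /h/ occurs between vowels /a/ and /i/, so it deletes. /zutahivoig/ → zutaivoig.
Rule 2 (final devoicing): /g/ is a voiced stop in word-final position, so it devoices to [k]. /zutaivoig/ → zutaivoik.

zutaivoik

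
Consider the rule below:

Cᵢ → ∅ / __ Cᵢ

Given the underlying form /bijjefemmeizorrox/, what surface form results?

bijefemeizorox

/jj/ is a geminate; the first /j/ deletes.
/mm/ is a geminate; the first /m/ deletes.
/rr/ is a geminate; the first /r/ deletes.
The other instances of /b/, /j/, /f/, /m/, /z/, /r/, /x/ do not occur in the required environment and remain unchanged.
Surface form: [bijefemeizorox].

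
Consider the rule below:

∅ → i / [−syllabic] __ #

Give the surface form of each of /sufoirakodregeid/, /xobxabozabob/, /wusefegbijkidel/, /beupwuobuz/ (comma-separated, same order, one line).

sufoirakodregeidi, xobxabozabobi, wusefegbijkideli, beupwuobuzi

/sufoirakodregeid/: the form ends in the consonant /d/, so [i] is inserted word-finally. → [sufoirakodregeidi].
/xobxabozabob/: the form ends in the consonant /b/, so [i] is inserted word-finally. → [xobxabozabobi].
/wusefegbijkidel/: the form ends in the consonant /l/, so [i] is inserted word-finally. → [wusefegbijkideli].
/beupwuobuz/: the form ends in the consonant /z/, so [i] is inserted word-finally. → [beupwuobuzi].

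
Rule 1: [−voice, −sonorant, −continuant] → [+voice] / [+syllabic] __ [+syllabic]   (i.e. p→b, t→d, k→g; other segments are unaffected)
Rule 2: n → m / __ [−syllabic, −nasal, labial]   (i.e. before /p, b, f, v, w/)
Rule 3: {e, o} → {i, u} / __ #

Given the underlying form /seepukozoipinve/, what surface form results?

Rule 1 (intervocalic voicing): /p/ is a voiceless stop between vowels /e/ and /u/, so it voices to [b]. /k/ is a voiceless stop between vowels /u/ and /o/, so it voices to [g]. /p/ is a voiceless stop between vowels /i/ and /i/, so it voices to [b]. /seepukozoipinve/ → seebugozoibinve.
Rule 2 (nasal place assimilation): /n/ precedes the labial consonant /v/, so it assimilates in place to [m]. /seebugozoibinve/ → seebugozoibimve.
Rule 3 (final vowel raising): /e/ is a mid vowel in word-final position, so it raises to [i]. /seebugozoibimve/ → seebugozoibimvi.

seebugozoibimvi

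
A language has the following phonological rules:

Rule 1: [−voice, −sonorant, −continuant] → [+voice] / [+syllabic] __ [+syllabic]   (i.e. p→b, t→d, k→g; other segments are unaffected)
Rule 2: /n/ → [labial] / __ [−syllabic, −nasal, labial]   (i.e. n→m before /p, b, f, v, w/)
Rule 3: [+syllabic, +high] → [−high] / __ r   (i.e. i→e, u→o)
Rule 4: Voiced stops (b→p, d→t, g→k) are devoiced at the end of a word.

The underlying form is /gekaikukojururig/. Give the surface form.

Rule 1 (intervocalic voicing): /k/ is a voiceless stop between vowels /e/ and /a/, so it voices to [g]. /k/ is a voiceless stop between vowels /i/ and /u/, so it voices to [g]. /k/ is a voiceless stop between vowels /u/ and /o/, so it voices to [g]. /gekaikukojururig/ → gegaigugojururig.
Rule 2 (nasal place assimilation): no segment meets the environment; /gegaigugojururig/ is unchanged.
Rule 3 (pre-rhotic lowering): /u/ is a high vowel immediately before /r/, so it lowers to [o]. /u/ is a high vowel immediately before /r/, so it lowers to [o]. /gegaigugojururig/ → gegaigugojororig.
Rule 4 (final devoicing): /g/ is a voiced stop in word-final position, so it devoices to [k]. /gegaigugojororig/ → gegaigugojororik.

gegaigugojororik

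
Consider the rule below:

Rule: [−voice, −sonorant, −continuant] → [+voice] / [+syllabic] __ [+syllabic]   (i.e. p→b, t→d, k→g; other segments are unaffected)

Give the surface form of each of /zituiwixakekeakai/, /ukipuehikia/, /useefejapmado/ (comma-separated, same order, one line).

/zituiwixakekeakai/: /t/ is a voiceless stop between vowels /i/ and /u/, so it voices to [d]. /k/ is a voiceless stop between vowels /a/ and /e/, so it voices to [g]. /k/ is a voiceless stop between vowels /e/ and /e/, so it voices to [g]. /k/ is a voiceless stop between vowels /a/ and /a/, so it voices to [g]. → [ziduiwixagegeagai].
/ukipuehikia/: /k/ is a voiceless stop between vowels /u/ and /i/, so it voices to [g]. /p/ is a voiceless stop between vowels /i/ and /u/, so it voices to [b]. /k/ is a voiceless stop between vowels /i/ and /i/, so it voices to [g]. → [ugibuehigia].
/useefejapmado/: the rule's environment is not met; surfaces unchanged as [useefejapmado].

ziduiwixagegeagai, ugibuehigia, useefejapmado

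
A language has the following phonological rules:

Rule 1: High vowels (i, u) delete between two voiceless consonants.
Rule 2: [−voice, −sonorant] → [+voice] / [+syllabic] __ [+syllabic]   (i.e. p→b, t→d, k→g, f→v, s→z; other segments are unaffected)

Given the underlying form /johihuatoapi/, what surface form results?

johhuadoabi

Rule 1 (high vowel syncope): /i/ is a high vowel flanked by voiceless consonants /h/ and /h/, so it deletes. /johihuatoapi/ → johhuatoapi.
Rule 2 (intervocalic voicing): /t/ is a voiceless obstruent between vowels /a/ and /o/, so it voices to [d]. /p/ is a voiceless obstruent between vowels /a/ and /i/, so it voices to [b]. /johhuatoapi/ → johhuadoabi.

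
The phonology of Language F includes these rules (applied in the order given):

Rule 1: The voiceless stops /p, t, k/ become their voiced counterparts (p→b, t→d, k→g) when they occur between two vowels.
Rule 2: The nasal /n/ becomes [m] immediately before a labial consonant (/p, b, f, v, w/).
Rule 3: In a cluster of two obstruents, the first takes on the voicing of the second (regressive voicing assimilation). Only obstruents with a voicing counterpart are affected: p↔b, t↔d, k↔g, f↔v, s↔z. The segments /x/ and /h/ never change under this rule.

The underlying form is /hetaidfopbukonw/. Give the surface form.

hedaitfobbugomw

Rule 1 (intervocalic voicing): /t/ is a voiceless stop between vowels /e/ and /a/, so it voices to [d]. /k/ is a voiceless stop between vowels /u/ and /o/, so it voices to [g]. /hetaidfopbukonw/ → hedaidfopbugonw.
Rule 2 (nasal place assimilation): /n/ precedes the labial consonant /w/, so it assimilates in place to [m]. /hedaidfopbugonw/ → hedaidfopbugomw.
Rule 3 (regressive voicing assimilation): /d/ precedes the voiceless obstruent /f/, so it devoices to [t] by assimilation. /p/ precedes the voiced obstruent /b/, so it voices to [b] by assimilation. /hedaidfopbugomw/ → hedaitfobbugomw.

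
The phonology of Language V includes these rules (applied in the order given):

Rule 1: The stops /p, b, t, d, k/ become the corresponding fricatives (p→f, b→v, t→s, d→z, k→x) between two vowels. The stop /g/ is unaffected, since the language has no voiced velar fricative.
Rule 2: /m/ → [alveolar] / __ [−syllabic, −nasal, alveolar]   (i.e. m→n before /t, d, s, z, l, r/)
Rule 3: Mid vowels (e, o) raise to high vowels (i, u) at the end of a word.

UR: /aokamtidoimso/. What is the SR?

Rule 1 (intervocalic spirantization): /k/ is a stop between vowels /o/ and /a/, so it spirantizes to the fricative [x]. /d/ is a stop between vowels /i/ and /o/, so it spirantizes to the fricative [z]. /aokamtidoimso/ → aoxamtizoimso.
Rule 2 (nasal place assimilation): /m/ precedes the alveolar consonant /t/, so it assimilates in place to [n]. /m/ precedes the alveolar consonant /s/, so it assimilates in place to [n]. /aoxamtizoimso/ → aoxantizoinso.
Rule 3 (final vowel raising): /o/ is a mid vowel in word-final position, so it raises to [u]. /aoxantizoinso/ → aoxantizoinsu.

aoxantizoinsu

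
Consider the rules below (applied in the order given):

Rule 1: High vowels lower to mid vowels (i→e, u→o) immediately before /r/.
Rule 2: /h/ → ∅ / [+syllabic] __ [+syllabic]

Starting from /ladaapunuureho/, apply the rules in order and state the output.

Rule 1 (pre-rhotic lowering): /u/ is a high vowel immediately before /r/, so it lowers to [o]. /ladaapunuureho/ → ladaapunuoreho.
Rule 2 (intervocalic h-deletion): /h/ occurs between vowels /e/ and /o/, so it deletes. /ladaapunuoreho/ → ladaapunuoreo.

ladaapunuoreo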